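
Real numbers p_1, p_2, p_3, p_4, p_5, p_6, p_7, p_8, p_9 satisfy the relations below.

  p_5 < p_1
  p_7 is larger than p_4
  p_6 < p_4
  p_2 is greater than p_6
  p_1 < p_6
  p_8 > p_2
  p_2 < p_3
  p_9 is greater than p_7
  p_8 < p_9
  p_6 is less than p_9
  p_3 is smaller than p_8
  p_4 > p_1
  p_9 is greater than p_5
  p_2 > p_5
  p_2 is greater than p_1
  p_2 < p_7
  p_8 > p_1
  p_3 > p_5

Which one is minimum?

p_1 is not least since p_5 < p_1; p_6 is not least since p_1 < p_6; p_2 is not least since p_5 < p_2; p_3 is not least since p_5 < p_3; p_4 is not least since p_1 < p_4; p_7 is not least since p_4 < p_7; p_8 is not least since p_2 < p_8; p_9 is not least since p_7 < p_9.
Only p_5 has nothing below it, so p_5 is the minimum.

p_5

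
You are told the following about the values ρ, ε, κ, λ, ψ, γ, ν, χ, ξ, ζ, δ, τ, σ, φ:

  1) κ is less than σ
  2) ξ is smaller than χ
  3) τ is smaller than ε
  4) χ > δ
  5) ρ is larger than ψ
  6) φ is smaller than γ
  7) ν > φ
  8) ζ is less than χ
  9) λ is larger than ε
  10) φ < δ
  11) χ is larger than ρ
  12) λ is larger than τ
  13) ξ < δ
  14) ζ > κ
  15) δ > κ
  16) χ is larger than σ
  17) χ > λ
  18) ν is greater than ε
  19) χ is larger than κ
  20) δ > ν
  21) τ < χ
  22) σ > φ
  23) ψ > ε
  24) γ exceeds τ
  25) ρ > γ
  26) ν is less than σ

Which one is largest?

Chaining downward from χ: directly below it, τ, κ, ζ, σ, ξ, δ, λ, ρ; then φ, ε, γ, ψ, ν.
That covers every other element, and nothing is given above χ, so χ is the largest.

χ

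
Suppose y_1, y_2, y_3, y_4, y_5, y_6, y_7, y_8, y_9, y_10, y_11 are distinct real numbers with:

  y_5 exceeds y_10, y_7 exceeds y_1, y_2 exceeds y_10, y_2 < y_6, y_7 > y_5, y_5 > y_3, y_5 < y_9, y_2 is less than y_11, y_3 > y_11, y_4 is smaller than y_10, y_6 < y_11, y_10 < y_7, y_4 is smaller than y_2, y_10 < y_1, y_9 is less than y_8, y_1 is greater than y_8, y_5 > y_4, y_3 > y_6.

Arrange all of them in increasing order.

y_4 < y_10 < y_2 < y_6 < y_11 < y_3 < y_5 < y_9 < y_8 < y_1 < y_7

Each adjacent pair is fixed by a given relation: y_4 < y_10; y_10 < y_2; y_2 < y_6; y_6 < y_11; y_11 < y_3; y_3 < y_5; y_5 < y_9; y_9 < y_8; y_8 < y_1; y_1 < y_7. Chaining them end to end gives the full order.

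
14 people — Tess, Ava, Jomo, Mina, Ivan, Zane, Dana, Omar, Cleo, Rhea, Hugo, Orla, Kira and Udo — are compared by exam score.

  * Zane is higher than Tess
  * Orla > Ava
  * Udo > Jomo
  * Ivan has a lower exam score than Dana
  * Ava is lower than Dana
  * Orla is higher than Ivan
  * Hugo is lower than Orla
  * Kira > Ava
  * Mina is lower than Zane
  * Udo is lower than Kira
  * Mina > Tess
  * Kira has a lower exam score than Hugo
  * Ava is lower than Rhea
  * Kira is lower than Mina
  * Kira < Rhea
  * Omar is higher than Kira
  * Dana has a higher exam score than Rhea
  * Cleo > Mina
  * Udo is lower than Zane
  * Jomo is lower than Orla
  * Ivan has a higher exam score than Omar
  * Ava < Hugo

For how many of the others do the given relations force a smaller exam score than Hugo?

The elements the relations force below Hugo are Ava, Jomo, Udo, Kira — no chain reaches any other.
That is 4.

4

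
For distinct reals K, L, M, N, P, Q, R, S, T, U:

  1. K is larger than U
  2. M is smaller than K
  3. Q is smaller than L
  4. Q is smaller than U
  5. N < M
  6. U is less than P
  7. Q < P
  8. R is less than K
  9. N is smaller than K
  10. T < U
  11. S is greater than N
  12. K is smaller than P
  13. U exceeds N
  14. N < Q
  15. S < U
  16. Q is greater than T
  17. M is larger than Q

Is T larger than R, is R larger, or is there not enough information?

undetermined

Following every chain through T: above T we get Q, M, L, U, K, P.
R is not reached, and no chain runs the other way from R to T.
So the given relations leave the order of T and R undetermined.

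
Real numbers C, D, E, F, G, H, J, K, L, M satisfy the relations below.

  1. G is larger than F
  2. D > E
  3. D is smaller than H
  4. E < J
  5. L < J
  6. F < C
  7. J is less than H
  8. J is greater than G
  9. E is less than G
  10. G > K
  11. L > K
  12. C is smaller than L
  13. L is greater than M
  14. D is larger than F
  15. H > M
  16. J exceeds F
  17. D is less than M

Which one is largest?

Chaining downward from H: directly below it, D, M, J; then F, E, G, L; then K, C.
That covers every other element, and nothing is given above H, so H is the largest.

H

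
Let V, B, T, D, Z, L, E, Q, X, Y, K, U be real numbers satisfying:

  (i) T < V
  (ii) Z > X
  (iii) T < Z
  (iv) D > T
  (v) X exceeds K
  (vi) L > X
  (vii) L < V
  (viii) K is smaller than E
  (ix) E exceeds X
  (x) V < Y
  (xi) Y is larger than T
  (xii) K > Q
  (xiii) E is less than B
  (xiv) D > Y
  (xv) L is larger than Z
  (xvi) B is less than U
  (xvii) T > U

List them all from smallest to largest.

Q < K < X < E < B < U < T < Z < L < V < Y < D

Each adjacent pair is fixed by a given relation: Q < K; K < X; X < E; E < B; B < U; U < T; T < Z; Z < L; L < V; V < Y; Y < D. Chaining them end to end gives the full order.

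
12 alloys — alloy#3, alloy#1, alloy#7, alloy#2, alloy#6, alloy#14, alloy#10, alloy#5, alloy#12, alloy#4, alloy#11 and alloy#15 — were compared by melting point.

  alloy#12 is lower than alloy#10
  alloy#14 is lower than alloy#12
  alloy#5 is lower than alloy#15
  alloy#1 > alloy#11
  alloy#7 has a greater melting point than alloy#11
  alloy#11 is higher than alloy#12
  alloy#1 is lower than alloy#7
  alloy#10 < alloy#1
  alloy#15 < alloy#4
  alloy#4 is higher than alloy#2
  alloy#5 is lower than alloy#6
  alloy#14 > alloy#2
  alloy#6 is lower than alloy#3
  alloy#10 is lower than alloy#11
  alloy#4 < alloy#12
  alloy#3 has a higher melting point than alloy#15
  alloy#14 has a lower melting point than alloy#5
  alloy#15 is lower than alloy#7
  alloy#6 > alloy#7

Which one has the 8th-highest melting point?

Piecing the relations together gives one ordering: alloy#2 < alloy#14 < alloy#5 < alloy#15 < alloy#4 < alloy#12 < alloy#10 < alloy#11 < alloy#1 < alloy#7 < alloy#6 < alloy#3.
The 8th largest is alloy#4.

alloy#4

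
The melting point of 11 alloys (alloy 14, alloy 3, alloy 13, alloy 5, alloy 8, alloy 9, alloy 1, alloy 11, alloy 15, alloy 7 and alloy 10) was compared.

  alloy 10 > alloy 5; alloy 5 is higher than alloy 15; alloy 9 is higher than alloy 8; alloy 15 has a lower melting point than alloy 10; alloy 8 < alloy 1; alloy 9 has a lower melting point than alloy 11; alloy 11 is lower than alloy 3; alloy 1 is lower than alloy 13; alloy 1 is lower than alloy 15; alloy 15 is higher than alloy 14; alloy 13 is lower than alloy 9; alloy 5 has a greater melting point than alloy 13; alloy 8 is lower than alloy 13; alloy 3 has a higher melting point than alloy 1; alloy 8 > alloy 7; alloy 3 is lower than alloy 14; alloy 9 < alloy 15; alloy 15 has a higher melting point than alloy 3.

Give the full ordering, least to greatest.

alloy 7 < alloy 8 < alloy 1 < alloy 13 < alloy 9 < alloy 11 < alloy 3 < alloy 14 < alloy 15 < alloy 5 < alloy 10

Nothing is placed below alloy 7, so it is least; from there alloy 7 < alloy 8; alloy 8 < alloy 1; alloy 1 < alloy 13; alloy 13 < alloy 9; alloy 9 < alloy 11; alloy 11 < alloy 3; alloy 3 < alloy 14; alloy 14 < alloy 15; alloy 15 < alloy 5; alloy 5 < alloy 10, each given directly.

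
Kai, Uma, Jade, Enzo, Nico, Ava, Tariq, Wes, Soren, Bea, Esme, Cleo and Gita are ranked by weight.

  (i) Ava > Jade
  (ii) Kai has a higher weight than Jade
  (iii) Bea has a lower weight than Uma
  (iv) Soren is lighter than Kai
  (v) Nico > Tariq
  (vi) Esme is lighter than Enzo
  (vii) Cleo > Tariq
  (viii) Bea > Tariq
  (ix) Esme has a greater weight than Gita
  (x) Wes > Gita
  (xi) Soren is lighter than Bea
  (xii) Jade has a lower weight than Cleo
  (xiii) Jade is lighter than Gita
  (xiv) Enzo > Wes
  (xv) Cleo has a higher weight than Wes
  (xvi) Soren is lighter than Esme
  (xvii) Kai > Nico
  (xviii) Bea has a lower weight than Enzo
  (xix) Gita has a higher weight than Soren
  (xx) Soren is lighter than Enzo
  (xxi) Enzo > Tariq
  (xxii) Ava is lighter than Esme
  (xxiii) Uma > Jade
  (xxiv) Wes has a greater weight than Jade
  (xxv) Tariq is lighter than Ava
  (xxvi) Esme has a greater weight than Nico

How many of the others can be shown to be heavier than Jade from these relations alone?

Directly above Jade: Ava, Gita, Wes, Uma, Kai, Cleo.
One step further: Esme, Enzo (8 so far).
No other element is forced above Jade by the given relations, so the count is 8.

8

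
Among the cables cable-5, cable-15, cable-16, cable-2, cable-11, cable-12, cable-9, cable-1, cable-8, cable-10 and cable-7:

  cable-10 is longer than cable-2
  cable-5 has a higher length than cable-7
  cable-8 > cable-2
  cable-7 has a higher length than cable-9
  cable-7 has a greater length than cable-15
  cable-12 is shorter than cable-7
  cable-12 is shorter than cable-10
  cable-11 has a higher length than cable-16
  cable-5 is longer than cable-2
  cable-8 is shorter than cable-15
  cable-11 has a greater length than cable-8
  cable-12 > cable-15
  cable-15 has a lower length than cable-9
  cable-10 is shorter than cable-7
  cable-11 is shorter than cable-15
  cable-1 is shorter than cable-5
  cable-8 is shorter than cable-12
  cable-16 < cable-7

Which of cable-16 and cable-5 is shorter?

Chaining the given relations: cable-16 < cable-11 < cable-15 < cable-12 < cable-10 < cable-7 < cable-5.
So cable-16 < cable-5; cable-16 is the shorter of the two.

cable-16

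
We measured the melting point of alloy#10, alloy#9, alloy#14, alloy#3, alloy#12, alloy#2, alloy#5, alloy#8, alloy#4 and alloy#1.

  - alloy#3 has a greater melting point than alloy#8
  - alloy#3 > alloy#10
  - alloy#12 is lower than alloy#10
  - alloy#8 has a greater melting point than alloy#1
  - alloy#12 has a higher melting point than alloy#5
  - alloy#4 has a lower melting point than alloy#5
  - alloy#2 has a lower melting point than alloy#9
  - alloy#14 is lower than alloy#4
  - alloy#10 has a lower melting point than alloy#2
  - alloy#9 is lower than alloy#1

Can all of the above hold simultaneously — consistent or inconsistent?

The single ordering alloy#14 < alloy#4 < alloy#5 < alloy#12 < alloy#10 < alloy#2 < alloy#9 < alloy#1 < alloy#8 < alloy#3 satisfies every listed relation, so no contradiction arises.

consistent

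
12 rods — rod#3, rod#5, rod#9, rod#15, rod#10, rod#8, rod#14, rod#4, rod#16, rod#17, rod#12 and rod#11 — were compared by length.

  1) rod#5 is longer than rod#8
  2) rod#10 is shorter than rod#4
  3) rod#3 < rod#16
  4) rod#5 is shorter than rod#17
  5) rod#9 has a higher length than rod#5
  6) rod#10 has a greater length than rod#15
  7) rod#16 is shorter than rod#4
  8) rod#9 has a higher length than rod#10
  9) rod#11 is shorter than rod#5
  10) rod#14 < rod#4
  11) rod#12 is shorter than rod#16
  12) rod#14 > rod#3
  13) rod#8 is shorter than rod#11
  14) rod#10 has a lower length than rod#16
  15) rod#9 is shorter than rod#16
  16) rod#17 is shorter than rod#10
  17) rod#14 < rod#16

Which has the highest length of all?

rod#4

Chaining downward from rod#4: directly below it, rod#14, rod#10, rod#16; then rod#3, rod#15, rod#12, rod#17, rod#9; then rod#5; then rod#8, rod#11.
That covers every other element, and nothing is given above rod#4, so rod#4 is the highest length.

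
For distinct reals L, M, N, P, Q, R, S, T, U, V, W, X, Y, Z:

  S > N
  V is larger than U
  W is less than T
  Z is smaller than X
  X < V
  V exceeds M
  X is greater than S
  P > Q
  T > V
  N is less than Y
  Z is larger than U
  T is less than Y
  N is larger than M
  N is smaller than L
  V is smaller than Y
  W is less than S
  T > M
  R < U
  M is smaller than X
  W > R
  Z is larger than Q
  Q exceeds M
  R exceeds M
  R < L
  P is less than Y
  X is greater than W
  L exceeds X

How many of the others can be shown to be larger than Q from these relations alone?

7

From Q the given relations immediately reach Z, P.
From those, X, Y — 4 in total.
From those, L, V — 6 in total.
From those, T — 7 in total.
No other element is forced above Q by the given relations, so the count is 7.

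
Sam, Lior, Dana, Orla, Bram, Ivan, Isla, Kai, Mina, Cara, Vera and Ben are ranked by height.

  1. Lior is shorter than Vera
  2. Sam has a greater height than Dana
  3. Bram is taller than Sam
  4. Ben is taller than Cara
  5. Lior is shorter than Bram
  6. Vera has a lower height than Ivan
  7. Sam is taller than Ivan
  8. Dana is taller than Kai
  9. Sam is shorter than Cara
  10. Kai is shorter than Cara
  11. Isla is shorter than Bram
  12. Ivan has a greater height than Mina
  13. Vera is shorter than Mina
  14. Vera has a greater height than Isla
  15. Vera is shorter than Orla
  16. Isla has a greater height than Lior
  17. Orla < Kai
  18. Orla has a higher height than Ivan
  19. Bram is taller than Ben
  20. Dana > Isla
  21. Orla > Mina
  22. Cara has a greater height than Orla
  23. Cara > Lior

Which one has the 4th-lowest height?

Mina

Chaining the given pairs: Lior < Isla < Vera < Mina < Ivan < Orla < Kai < Dana < Sam < Cara < Ben < Bram.
Counting 4 from the smallest end gives Mina.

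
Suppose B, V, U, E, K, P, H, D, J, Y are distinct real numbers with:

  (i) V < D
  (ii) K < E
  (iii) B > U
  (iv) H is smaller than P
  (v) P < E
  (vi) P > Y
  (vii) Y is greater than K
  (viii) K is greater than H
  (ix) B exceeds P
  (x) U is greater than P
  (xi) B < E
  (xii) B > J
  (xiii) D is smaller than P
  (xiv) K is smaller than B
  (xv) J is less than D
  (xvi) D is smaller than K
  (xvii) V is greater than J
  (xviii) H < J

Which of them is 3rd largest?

U

Chaining the given pairs: H < J < V < D < K < Y < P < U < B < E.
Counting 3 from the largest end gives U.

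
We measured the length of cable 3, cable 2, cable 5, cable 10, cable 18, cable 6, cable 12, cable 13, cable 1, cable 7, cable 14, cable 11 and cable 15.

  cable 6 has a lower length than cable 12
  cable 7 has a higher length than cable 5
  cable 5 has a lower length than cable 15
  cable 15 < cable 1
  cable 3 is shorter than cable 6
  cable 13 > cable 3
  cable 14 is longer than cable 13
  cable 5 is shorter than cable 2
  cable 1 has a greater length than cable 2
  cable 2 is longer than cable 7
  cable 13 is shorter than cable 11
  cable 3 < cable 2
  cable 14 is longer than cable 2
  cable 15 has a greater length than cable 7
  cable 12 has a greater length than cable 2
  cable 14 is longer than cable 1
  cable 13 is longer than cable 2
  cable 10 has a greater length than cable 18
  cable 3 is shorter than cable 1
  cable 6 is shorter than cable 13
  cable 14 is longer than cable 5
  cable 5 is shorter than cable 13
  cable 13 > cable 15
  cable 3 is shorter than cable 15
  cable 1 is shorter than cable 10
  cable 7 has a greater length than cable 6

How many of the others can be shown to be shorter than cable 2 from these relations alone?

4

The elements the relations force below cable 2 are cable 5, cable 3, cable 6, cable 7 — no chain reaches any other.
That is 4.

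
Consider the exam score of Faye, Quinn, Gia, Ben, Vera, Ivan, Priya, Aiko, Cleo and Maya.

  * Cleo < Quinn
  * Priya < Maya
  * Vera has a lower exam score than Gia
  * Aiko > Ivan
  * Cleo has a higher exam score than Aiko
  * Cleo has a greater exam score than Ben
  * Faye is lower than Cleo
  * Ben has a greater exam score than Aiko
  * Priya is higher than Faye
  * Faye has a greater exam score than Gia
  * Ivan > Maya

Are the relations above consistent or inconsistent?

consistent

Every relation is compatible with Vera < Gia < Faye < Priya < Maya < Ivan < Aiko < Ben < Cleo < Quinn; the set is consistent.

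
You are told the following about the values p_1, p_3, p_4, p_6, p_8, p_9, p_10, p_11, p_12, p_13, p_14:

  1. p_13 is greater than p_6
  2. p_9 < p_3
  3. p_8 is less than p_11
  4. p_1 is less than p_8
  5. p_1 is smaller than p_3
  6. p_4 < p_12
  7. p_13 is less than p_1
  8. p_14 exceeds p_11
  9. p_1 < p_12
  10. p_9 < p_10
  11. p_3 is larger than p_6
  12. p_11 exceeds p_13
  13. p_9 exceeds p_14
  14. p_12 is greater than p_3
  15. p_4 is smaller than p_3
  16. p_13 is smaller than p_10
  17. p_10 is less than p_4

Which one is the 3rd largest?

Chaining the given pairs: p_6 < p_13 < p_1 < p_8 < p_11 < p_14 < p_9 < p_10 < p_4 < p_3 < p_12.
Counting 3 from the largest end gives p_4.

p_4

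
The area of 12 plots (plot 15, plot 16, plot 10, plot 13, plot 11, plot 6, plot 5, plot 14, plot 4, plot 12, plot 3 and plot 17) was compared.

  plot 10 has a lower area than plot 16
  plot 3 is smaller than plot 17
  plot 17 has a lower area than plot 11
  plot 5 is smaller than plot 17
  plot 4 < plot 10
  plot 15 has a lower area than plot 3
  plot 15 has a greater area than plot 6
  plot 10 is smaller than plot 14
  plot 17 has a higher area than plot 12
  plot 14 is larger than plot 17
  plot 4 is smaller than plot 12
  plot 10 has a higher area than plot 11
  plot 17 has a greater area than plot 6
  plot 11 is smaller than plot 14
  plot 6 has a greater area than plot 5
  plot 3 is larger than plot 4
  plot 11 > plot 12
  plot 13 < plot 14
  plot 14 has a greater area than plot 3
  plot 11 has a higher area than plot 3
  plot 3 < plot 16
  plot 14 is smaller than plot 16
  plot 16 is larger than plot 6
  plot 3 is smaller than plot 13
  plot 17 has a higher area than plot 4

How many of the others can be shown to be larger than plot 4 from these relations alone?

The elements the relations force above plot 4 are plot 3, plot 12, plot 13, plot 17, plot 11, plot 10, plot 14, plot 16 — no chain reaches any other.
That is 8.

8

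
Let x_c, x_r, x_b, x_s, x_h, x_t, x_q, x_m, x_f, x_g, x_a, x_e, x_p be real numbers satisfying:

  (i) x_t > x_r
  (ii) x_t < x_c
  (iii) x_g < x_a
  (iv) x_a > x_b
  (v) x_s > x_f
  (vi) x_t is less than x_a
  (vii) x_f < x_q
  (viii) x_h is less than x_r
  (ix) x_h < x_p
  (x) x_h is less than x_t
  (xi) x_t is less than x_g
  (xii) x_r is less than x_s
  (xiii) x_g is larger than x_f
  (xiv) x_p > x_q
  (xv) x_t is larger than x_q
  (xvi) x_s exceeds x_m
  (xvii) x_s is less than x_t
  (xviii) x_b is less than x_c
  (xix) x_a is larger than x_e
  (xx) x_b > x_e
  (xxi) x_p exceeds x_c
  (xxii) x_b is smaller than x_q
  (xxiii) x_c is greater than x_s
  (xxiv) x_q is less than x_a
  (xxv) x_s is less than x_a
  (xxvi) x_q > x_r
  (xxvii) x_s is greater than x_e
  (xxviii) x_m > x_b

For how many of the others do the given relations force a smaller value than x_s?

6

The elements the relations force below x_s are x_e, x_h, x_b, x_r, x_f, x_m — no chain reaches any other.
That is 6.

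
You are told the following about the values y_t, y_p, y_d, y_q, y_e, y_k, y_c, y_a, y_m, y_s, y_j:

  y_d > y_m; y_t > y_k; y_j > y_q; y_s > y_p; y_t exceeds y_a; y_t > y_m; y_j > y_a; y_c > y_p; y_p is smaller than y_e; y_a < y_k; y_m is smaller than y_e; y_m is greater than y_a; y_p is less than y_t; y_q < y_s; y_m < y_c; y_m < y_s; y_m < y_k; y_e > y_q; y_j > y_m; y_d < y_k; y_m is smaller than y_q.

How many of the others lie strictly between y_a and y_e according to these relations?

2

Chaining upward from y_a reaches: y_m, y_q, y_s, y_d, y_j, y_k, y_t, y_c.
Chaining downward from y_e reaches: y_m, y_q, y_p.
Strictly between y_a and y_e are those in both lists: y_m, y_q — 2 elements.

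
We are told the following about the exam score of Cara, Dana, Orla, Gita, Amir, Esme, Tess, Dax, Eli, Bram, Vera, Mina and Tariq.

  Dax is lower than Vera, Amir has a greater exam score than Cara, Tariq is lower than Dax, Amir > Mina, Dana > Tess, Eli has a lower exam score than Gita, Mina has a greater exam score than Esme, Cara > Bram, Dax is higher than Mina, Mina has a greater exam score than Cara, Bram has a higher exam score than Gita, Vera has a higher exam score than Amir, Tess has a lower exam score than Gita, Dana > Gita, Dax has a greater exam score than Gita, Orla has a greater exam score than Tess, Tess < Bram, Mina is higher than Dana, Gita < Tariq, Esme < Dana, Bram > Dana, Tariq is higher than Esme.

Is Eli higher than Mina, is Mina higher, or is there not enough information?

Eli < Gita < Dana < Bram < Cara < Mina, by transitivity through Gita, Dana, Bram, Cara.
So Mina is higher.

Mina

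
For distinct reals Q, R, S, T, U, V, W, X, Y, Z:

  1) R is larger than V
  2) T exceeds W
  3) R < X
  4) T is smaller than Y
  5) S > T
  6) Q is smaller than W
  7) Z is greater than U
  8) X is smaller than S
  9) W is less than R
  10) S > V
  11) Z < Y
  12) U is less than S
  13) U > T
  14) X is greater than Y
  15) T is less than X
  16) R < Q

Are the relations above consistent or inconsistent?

inconsistent

We have W < R stated directly, yet also R < Q < W by chaining the others — so R < W. Contradiction.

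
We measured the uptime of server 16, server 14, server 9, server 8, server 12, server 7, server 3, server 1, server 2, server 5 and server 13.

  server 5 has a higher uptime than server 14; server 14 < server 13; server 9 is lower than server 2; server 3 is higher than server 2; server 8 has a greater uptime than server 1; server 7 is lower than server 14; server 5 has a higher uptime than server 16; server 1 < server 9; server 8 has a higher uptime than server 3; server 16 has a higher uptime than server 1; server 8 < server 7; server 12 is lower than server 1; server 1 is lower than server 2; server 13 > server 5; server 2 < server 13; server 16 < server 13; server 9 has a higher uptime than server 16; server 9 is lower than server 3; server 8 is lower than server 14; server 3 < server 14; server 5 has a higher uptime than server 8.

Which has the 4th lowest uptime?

server 9

The consecutive relations fix a unique order: server 12 < server 1 < server 16 < server 9 < server 2 < server 3 < server 8 < server 7 < server 14 < server 5 < server 13.
The 4th smallest is server 9.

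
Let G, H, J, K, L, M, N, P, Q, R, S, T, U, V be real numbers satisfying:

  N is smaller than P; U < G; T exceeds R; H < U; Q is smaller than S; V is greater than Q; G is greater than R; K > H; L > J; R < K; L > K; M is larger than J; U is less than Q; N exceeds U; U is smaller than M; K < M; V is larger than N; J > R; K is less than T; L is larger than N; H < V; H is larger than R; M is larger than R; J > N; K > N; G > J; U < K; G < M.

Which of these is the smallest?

R

H is not least since R < H; U is not least since H < U; Q is not least since U < Q; N is not least since U < N; S is not least since Q < S; V is not least since N < V; K is not least since R < K; J is not least since R < J; T is not least since K < T; G is not least since R < G; P is not least since N < P; M is not least since J < M; L is not least since K < L.
Only R has nothing below it, so R is the smallest.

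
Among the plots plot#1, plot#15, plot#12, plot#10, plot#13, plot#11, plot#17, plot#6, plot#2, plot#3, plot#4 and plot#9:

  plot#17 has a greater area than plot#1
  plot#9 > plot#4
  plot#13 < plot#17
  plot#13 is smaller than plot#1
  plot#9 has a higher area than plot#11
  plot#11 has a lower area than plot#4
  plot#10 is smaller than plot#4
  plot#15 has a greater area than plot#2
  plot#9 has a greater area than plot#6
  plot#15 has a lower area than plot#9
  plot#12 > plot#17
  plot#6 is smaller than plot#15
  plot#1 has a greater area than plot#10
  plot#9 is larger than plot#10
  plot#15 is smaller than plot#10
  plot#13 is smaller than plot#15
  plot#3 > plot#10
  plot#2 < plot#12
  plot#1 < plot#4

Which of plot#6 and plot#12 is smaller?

plot#6

The relevant relations are plot#6 < plot#15; plot#15 < plot#10; plot#10 < plot#1; plot#1 < plot#17; plot#17 < plot#12.
Together: plot#6 < plot#15 < plot#10 < plot#1 < plot#17 < plot#12.
So plot#6 < plot#12; plot#6 is the smaller of the two.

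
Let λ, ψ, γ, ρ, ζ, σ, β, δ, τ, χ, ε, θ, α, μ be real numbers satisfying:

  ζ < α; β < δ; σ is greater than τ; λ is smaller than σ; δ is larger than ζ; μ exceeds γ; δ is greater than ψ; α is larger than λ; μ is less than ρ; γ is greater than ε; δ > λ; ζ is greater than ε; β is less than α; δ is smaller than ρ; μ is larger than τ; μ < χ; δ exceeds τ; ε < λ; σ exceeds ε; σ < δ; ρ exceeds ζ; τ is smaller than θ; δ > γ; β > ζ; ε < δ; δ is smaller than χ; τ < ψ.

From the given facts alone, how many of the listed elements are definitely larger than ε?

The elements the relations force above ε are ζ, γ, λ, β, α, σ, μ, δ, χ, ρ — no chain reaches any other.
That is 10.

10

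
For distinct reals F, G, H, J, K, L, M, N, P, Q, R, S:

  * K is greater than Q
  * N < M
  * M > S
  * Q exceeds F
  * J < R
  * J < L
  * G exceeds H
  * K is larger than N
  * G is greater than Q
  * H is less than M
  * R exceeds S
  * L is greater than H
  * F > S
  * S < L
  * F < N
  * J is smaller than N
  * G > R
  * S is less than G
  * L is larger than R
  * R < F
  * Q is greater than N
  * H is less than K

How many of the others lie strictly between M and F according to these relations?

The relations place F below M. An element lies strictly between them when it is forced above F and also forced below M.
Above F: {N, Q, K, G}. Below M: {S, J, R, N, H}.
Intersection: {N} — 1.

1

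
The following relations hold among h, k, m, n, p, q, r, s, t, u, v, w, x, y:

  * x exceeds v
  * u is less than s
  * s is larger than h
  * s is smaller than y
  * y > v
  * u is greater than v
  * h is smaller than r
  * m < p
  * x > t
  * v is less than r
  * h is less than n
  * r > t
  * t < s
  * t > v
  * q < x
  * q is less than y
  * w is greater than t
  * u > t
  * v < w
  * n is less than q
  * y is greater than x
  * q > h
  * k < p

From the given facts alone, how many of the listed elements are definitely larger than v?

7

From v the given relations immediately reach t, w, u, r, x, y.
From those, s — 7 in total.
Nothing else is reachable above v; 7 in all.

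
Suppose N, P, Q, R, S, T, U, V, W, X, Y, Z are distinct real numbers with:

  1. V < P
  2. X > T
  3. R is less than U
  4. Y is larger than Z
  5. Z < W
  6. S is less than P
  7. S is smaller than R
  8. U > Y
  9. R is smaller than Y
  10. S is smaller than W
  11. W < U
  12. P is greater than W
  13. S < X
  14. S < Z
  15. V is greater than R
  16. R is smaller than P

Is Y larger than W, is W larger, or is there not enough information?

undetermined

Following every chain through Y: above Y we get U; below Y we get S, R, Z.
W is not reached, and no chain runs the other way from W to Y.
So the given relations leave the order of Y and W undetermined.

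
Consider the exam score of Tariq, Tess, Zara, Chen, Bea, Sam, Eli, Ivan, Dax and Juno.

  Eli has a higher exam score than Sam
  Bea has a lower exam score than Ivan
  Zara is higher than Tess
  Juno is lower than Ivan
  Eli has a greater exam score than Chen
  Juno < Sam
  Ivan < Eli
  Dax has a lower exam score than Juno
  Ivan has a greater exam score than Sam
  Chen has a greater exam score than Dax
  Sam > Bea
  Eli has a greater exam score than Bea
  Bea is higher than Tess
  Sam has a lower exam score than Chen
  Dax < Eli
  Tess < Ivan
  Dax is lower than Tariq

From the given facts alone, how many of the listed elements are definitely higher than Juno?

4

Directly above Juno: Sam, Ivan.
One step further: Chen, Eli (4 so far).
Nothing else is reachable above Juno; 4 in all.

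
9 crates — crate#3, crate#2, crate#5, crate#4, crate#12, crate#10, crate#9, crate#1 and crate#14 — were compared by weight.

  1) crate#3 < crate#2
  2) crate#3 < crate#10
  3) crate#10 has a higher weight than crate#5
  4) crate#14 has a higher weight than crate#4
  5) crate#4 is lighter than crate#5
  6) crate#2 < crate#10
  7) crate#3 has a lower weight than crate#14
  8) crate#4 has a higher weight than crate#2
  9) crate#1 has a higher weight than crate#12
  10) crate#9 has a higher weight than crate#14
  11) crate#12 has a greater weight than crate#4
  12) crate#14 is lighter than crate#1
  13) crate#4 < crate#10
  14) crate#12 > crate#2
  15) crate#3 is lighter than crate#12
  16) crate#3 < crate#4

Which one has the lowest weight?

crate#3

Chaining upward from crate#3: directly above it, crate#2, crate#4, crate#14, crate#10, crate#12; then crate#5, crate#1, crate#9.
That covers every other element, and nothing is given below crate#3, so crate#3 is the lowest weight.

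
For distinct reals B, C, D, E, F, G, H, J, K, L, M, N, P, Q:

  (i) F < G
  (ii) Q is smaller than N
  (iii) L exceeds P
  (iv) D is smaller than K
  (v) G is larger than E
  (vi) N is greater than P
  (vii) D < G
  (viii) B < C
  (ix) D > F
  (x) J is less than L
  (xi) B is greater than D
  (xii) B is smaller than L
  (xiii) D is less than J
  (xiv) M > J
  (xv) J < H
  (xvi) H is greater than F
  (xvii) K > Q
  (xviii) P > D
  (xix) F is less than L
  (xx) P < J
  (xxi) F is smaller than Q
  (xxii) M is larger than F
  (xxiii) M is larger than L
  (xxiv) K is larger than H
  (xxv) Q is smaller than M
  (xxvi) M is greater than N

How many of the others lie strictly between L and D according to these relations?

The relations place D below L. An element lies strictly between them when it is forced above D and also forced below L.
Above D: {B, P, C, J, H, N, K, G, M}. Below L: {F, B, P, J}.
Intersection: {B, P, J} — 3.

3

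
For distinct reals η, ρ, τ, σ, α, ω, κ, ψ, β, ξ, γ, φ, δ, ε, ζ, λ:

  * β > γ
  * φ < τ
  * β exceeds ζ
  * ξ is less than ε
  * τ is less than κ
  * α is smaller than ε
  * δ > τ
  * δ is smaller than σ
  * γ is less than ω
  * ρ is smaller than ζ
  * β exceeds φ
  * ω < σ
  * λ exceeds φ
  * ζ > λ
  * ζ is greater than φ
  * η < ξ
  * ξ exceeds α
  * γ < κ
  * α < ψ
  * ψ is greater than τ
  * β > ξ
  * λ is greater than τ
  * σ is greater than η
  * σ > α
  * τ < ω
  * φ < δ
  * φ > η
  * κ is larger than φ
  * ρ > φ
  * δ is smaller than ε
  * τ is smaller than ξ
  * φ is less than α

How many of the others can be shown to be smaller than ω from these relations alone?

4

From ω the given relations immediately reach γ, τ.
From those, φ — 3 in total.
From those, η — 4 in total.
No other element is forced below ω by the given relations, so the count is 4.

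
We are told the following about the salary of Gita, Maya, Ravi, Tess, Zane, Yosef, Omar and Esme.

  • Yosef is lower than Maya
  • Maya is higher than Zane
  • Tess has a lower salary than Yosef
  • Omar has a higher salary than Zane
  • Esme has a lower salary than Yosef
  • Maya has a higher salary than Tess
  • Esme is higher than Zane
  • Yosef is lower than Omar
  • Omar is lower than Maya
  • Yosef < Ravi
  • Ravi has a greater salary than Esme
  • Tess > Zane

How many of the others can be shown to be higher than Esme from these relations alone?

4

Directly above Esme: Yosef, Ravi.
One step further: Omar, Maya (4 so far).
Nothing else is reachable above Esme; 4 in all.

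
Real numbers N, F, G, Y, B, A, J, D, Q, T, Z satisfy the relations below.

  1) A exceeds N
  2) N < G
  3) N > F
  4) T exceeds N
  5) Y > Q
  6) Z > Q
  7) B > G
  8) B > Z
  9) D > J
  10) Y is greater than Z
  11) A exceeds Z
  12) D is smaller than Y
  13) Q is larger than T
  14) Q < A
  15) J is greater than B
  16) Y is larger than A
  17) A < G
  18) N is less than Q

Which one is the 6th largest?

Piecing the relations together gives one ordering: F < N < T < Q < Z < A < G < B < J < D < Y.
Counting 6 from the largest end gives A.

A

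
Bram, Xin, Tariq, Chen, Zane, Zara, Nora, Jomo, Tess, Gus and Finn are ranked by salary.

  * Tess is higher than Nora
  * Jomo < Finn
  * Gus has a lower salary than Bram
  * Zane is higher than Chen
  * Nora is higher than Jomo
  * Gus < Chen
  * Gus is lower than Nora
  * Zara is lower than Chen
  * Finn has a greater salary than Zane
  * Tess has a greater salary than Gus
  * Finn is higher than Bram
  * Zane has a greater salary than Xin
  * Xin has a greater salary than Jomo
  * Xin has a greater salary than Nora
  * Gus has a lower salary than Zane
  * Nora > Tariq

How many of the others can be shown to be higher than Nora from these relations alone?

From Nora the given relations immediately reach Xin, Tess.
From those, Zane — 3 in total.
From those, Finn — 4 in total.
No other element is forced above Nora by the given relations, so the count is 4.

4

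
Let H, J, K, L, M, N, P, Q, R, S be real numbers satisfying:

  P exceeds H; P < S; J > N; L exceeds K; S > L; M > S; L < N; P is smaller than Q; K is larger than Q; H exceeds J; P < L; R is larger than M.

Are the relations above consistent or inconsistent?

inconsistent

We have L < N stated directly, yet also N < J < H < P < Q < K < L by chaining the others — so N < L. Contradiction.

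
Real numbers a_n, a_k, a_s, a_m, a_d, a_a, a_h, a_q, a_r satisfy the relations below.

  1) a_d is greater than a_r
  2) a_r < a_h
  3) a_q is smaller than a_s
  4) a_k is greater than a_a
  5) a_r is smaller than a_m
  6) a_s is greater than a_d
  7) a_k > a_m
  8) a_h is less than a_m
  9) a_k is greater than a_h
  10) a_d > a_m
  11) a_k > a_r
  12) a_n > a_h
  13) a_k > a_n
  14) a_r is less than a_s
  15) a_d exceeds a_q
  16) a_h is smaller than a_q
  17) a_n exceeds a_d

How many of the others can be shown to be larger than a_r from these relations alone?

Directly above a_r: a_h, a_m, a_d, a_s, a_k.
One step further: a_q, a_n (7 so far).
Nothing else is reachable above a_r; 7 in all.

7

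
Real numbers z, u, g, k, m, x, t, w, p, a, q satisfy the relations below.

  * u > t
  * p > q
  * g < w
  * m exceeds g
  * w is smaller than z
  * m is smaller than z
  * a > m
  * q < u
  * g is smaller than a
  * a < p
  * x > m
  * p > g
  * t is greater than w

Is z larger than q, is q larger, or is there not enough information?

Following every chain through q: above q we get u, p.
z is not reached, and no chain runs the other way from z to q.
So the given relations leave the order of q and z undetermined.

undetermined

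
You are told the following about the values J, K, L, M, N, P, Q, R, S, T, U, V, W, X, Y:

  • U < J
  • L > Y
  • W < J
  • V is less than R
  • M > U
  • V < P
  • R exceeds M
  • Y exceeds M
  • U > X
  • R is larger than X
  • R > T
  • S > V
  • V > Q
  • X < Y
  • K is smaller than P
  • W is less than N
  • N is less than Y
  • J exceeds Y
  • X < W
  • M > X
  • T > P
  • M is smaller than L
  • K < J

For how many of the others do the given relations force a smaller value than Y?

5

From Y the given relations immediately reach X, N, M.
From those, U, W — 5 in total.
No other element is forced below Y by the given relations, so the count is 5.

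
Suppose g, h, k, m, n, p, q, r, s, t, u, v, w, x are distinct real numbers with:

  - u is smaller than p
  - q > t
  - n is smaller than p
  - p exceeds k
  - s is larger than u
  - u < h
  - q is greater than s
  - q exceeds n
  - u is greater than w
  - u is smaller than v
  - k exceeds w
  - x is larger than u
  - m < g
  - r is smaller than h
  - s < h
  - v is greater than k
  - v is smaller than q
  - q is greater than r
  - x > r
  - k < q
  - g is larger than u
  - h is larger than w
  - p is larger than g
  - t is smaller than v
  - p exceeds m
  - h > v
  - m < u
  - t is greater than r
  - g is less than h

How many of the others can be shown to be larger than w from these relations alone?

9

The elements the relations force above w are u, k, s, g, x, v, q, h, p — no chain reaches any other.
That is 9.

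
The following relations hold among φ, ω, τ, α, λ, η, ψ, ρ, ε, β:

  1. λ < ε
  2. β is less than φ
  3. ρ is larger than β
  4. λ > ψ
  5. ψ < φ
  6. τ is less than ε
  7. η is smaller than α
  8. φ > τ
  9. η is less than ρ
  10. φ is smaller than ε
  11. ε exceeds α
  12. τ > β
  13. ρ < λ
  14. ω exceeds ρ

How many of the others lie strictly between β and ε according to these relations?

Chaining upward from β reaches: τ, ρ, φ, ω, λ.
Chaining downward from ε reaches: τ, η, ψ, ρ, φ, λ, α.
Strictly between β and ε are those in both lists: τ, ρ, φ, λ — 4 elements.

4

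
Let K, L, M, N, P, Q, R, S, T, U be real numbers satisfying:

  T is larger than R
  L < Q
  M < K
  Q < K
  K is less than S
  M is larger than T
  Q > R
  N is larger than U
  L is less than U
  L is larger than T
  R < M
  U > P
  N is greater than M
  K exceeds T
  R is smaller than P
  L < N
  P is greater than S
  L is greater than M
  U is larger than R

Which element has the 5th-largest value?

Chaining the given pairs: R < T < M < L < Q < K < S < P < U < N.
The 5th largest is K.

K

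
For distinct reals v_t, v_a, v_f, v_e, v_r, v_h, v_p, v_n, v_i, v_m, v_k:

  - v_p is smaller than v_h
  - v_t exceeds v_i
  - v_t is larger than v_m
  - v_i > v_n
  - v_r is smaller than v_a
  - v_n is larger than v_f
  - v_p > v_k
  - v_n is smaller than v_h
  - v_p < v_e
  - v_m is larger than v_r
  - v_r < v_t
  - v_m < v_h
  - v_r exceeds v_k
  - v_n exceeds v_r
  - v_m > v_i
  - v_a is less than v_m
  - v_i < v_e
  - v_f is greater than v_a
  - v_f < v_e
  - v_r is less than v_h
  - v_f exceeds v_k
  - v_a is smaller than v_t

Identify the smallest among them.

Chaining upward from v_k: directly above it, v_r, v_p, v_f; then v_a, v_n, v_e, v_m, v_t, v_h; then v_i.
That covers every other element, and nothing is given below v_k, so v_k is the smallest.

v_k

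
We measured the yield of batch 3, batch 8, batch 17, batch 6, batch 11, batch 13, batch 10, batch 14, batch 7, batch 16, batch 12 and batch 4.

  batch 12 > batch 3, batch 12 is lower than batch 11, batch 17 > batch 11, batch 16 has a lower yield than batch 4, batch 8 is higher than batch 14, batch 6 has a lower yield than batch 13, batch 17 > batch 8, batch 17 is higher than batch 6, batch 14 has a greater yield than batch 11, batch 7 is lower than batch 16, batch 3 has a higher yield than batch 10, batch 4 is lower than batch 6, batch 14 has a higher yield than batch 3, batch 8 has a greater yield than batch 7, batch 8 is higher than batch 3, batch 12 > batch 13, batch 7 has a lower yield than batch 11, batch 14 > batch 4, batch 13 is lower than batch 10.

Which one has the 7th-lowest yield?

batch 3

Chaining the given pairs: batch 7 < batch 16 < batch 4 < batch 6 < batch 13 < batch 10 < batch 3 < batch 12 < batch 11 < batch 14 < batch 8 < batch 17.
The 7th smallest is batch 3.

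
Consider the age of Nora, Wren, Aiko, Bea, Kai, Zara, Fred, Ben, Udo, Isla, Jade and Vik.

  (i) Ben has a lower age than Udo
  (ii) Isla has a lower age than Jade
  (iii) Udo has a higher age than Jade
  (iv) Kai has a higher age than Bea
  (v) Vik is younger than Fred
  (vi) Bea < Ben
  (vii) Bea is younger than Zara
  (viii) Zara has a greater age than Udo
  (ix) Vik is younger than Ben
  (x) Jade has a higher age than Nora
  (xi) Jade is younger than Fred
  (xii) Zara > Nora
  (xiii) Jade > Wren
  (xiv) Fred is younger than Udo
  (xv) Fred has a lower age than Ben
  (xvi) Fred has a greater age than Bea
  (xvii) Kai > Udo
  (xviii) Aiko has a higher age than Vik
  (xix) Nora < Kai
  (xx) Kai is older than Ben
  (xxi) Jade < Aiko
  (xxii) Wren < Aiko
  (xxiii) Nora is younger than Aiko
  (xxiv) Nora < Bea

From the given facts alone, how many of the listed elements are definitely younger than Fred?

From Fred the given relations immediately reach Jade, Vik, Bea.
From those, Isla, Nora, Wren — 6 in total.
No other element is forced below Fred by the given relations, so the count is 6.

6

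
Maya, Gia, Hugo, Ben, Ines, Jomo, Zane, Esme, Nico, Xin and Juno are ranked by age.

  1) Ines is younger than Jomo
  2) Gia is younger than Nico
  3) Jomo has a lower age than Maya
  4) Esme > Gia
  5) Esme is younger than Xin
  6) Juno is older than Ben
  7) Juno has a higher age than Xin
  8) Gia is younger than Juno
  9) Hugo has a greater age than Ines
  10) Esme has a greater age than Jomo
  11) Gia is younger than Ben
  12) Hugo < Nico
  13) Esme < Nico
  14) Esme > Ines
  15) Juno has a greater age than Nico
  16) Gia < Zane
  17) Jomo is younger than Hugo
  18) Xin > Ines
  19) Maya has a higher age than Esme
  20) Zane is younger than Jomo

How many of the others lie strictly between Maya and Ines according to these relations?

2

Chaining upward from Ines reaches: Jomo, Esme, Hugo, Nico, Xin, Juno.
Chaining downward from Maya reaches: Gia, Zane, Jomo, Esme.
Strictly between Ines and Maya are those in both lists: Jomo, Esme — 2 elements.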